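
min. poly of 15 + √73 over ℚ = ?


Let α = 15 + √73. Then α - 15 = √73, so (α - 15)² = 73, giving α² - 30α + 152 = 0. Degree 2 and α ∉ ℚ, so this is the minimal polynomial.

Minimal polynomial: x² - 30x + 152


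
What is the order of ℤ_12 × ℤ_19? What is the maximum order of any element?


|ℤ_12 × ℤ_19| = 12 × 19 = 228
Max element order = lcm(12,19) = 228
Cyclic? Yes (gcd=1)

|ℤ_12×ℤ_19| = 228, max element order = 228


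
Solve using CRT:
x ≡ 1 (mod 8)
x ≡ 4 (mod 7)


m₁ = 8, m₂ = 7, gcd = 1, so CRT applies. M = m₁·m₂ = 56
Let M₁ = M/m₁ = 7, M₂ = M/m₂ = 8
Find y₁ ≡ M₁⁻¹ (mod m₁): 7⁻¹ ≡ 7 (mod 8)
Find y₂ ≡ M₂⁻¹ (mod m₂): 8⁻¹ ≡ 1 (mod 7)
x = a₁·M₁·y₁ + a₂·M₂·y₂ = 1·7·7 + 4·8·1 = 81
Reduce mod 56: x ≡ 25
Check: 25 mod 8 = 1 ✓, 25 mod 7 = 4 ✓

x ≡ 25 (mod 56)


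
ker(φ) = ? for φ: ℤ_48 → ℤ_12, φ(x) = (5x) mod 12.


Kernel = preimage of identity
ker(φ) = {x ∈ ℤ_48 : 5x ≡ 0 (mod 12)}. Since 12 | 48, φ is well-defined. The kernel is the cyclic subgroup ⟨12⟩ of ℤ_48 (order 4), i.e. {0, 12, 24, 36}

ker(φ) = {0, 12, 24, 36}


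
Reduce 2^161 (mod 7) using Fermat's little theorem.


Fermat's little theorem: if p is prime and gcd(a,p)=1, then a^(p-1) ≡ 1 (mod p)
p = 7 is prime, gcd(2,7) = 1
Reduce exponent: 161 mod 6 = 5
So 2^161 ≡ 2^5 (mod 7)
2^5 mod 7 = 4

2^161 ≡ 4 (mod 7)


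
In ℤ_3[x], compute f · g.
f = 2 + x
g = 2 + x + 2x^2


Expand and collect like terms; reduce coefficients mod 3:
x^0: 2·2 = 4 ≡ 1 (mod 3)
x^1: 2·1 + 1·2 = 4 ≡ 1 (mod 3)
x^2: 2·2 + 1·1 = 5 ≡ 2 (mod 3)
x^3: 1·2 = 2 ≡ 2 (mod 3)
Result: 1 + x + 2x^2 + 2x^3

f · g = 1 + x + 2x^2 + 2x^3


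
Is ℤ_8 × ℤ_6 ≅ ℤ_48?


Comparing ℤ_8 × ℤ_6 and ℤ_48:
gcd(8,6) = 2 ≠ 1. Max element order in ℤ_8×ℤ_6 is lcm(8,6) = 24 < 48, so it has no element of order 48

No, ℤ_8 × ℤ_6 ≇ ℤ_48


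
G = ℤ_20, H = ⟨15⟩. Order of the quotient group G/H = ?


|⟨15⟩| = n / gcd(15, 20) = 20 / 5 = 4
H is normal (ℤ_20 is abelian).
|G/H| = |G| / |H| = 20 / 4 = 5

|G/H| = 5


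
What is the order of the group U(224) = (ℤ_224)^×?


U(n) is the group of units mod n; |U(n)| = φ(n)
|U(224)| = φ(224) = 96

|U(224) = (ℤ_224)^×| = 96


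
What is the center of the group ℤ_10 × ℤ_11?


Z(G) = {g ∈ G | gx = xg for all x ∈ G}
Direct product of abelian groups is abelian, so Z(G) = G

Z(ℤ_10 × ℤ_11) = ℤ_10 × ℤ_11


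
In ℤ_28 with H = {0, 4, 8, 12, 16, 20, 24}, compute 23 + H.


23 + H = {23 + h (mod 28) : h ∈ H}
23+0=23, 23+4=27, 23+8=3, 23+12=7, 23+16=11, 23+20=15, 23+24=19
23 + H = {3, 7, 11, 15, 19, 23, 27} = 3 + H

23 + H = {3, 7, 11, 15, 19, 23, 27}


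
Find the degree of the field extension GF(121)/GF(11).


GF(121) = GF(11^2), so the extension degree is 2

[GF(121)/GF(11)] = 2


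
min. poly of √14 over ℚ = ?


√14 satisfies x² - 14 = 0, irreducible over ℚ since 14 is squarefree

Minimal polynomial: x² - 14


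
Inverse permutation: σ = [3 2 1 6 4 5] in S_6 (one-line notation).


To find σ⁻¹, swap domain and range:
σ(1) = 3 → σ⁻¹(3) = 1
σ(2) = 2 → σ⁻¹(2) = 2
σ(3) = 1 → σ⁻¹(1) = 3
σ(4) = 6 → σ⁻¹(6) = 4
σ(5) = 4 → σ⁻¹(4) = 5
σ(6) = 5 → σ⁻¹(5) = 6

σ⁻¹ = [3 2 1 5 6 4]


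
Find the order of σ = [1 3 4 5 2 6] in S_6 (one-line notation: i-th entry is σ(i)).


Cycle decomposition: (2 3 4 5)
Cycle lengths: 4
Order = lcm(4) = 4

ord(σ) = 4


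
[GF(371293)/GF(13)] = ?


GF(371293) = GF(13^5), so the extension degree is 5

[GF(371293)/GF(13)] = 5


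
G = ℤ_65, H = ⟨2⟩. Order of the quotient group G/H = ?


|⟨2⟩| = n / gcd(2, 65) = 65 / 1 = 65
H is normal (ℤ_65 is abelian).
|G/H| = |G| / |H| = 65 / 65 = 1

|G/H| = 1


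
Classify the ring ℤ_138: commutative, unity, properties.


ℤ_138 is a commutative ring with unity 1; 138 = 2×69 is composite, so 2·69 ≡ 0 gives zero divisors (not an integral domain)
Commutative: Yes
Integral domain: No
Has unity: Yes

ℤ_138: Commutative=Yes, Unity=Yes


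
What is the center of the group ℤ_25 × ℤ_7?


Z(G) = {g ∈ G | gx = xg for all x ∈ G}
Direct product of abelian groups is abelian, so Z(G) = G

Z(ℤ_25 × ℤ_7) = ℤ_25 × ℤ_7


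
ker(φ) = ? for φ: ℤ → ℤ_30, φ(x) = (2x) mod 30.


Kernel = preimage of identity
ker(φ) = {x ∈ ℤ : 2x ≡ 0 (mod 30)}. gcd(2,30) = 2, so 2x ≡ 0 (mod 30) ⟺ x ≡ 0 (mod 30/2 = 15). Hence ker(φ) = 15ℤ

ker(φ) = 15ℤ


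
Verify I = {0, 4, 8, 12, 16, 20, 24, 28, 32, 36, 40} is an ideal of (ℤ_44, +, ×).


Check ideal conditions for I = {0, 4, 8, 12, 16, 20, 24, 28, 32, 36, 40} in ℤ_44:
(1) I is an additive subgroup? Yes
(2) For r ∈ ℤ_44 and a ∈ I: r·a ∈ I? Yes

Yes, I is an ideal of ℤ_44


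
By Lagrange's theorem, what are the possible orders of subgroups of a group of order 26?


Lagrange's theorem: |H| divides |G|
|G| = 26
Divisors of 26: 1, 2, 13, 26

Possible subgroup orders: {1, 2, 13, 26}


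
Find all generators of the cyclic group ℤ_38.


g generates ℤ_n iff gcd(g,n) = 1
Prime factors of 38: 2, 19
Generators are g ∈ {1,...,37} not divisible by any of these primes.
Generators: {1, 3, 5, 7, 9, 11, 13, 15, 17, 21, 23, 25, 27, 29, 31, 33, 35, 37}
Number of generators = φ(38) = 18

Generators of ℤ_38 = {1, 3, 5, 7, 9, 11, 13, 15, 17, 21, 23, 25, 27, 29, 31, 33, 35, 37}


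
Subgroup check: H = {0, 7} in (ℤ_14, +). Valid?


Subgroup test for H = {0, 7} in (ℤ_14, +):
(1) 0 ∈ H? Yes
(2) Closure: for all a,b ∈ H, (a+b) mod 14 ∈ H? Yes
(3) Inverses: for all a ∈ H, -a mod 14 ∈ H? Yes

Yes, H is a subgroup of ℤ_14


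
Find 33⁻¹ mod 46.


Use the extended Euclidean algorithm to write 1 = 33·s + 46·t; then s mod 46 is the inverse.
Euclidean algorithm:
  33 = 0·46 + 33
  46 = 1·33 + 13
  33 = 2·13 + 7
  13 = 1·7 + 6
  7 = 1·6 + 1
  6 = 6·1 + 0
gcd(33,46) = 1
Back-substitution gives: 33·(7) + 46·(-5) = 1
So 33⁻¹ ≡ 7 ≡ 7 (mod 46)
Check: 33 × 7 = 231 ≡ 1 (mod 46) ✓

33⁻¹ ≡ 7 (mod 46)


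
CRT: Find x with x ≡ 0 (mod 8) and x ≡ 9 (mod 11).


m₁ = 8, m₂ = 11, gcd = 1, so CRT applies. M = m₁·m₂ = 88
Let M₁ = M/m₁ = 11, M₂ = M/m₂ = 8
Find y₁ ≡ M₁⁻¹ (mod m₁): 11⁻¹ ≡ 3 (mod 8)
Find y₂ ≡ M₂⁻¹ (mod m₂): 8⁻¹ ≡ 7 (mod 11)
x = a₁·M₁·y₁ + a₂·M₂·y₂ = 0·11·3 + 9·8·7 = 504
Reduce mod 88: x ≡ 64
Check: 64 mod 8 = 0 ✓, 64 mod 11 = 9 ✓

x ≡ 64 (mod 88)


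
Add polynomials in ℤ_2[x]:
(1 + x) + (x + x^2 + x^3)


Add coefficients mod 2:
x^0: 1 + 0 = 1 (mod 2)
x^1: 1 + 1 = 0 (mod 2)
x^2: 0 + 1 = 1 (mod 2)
x^3: 0 + 1 = 1 (mod 2)
Result: 1 + x^2 + x^3

f + g = 1 + x^2 + x^3


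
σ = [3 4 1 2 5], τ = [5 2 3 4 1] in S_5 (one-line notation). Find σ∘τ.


σ∘τ: apply τ first, then σ
1 →τ 5 →σ 5
2 →τ 2 →σ 4
3 →τ 3 →σ 1
4 →τ 4 →σ 2
5 →τ 1 →σ 3

σ∘τ = [5 4 1 2 3]


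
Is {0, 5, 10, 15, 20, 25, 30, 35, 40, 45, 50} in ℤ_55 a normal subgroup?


H = {0, 5, 10, 15, 20, 25, 30, 35, 40, 45, 50} in ℤ_55
ℤ_55 is abelian; every subgroup of an abelian group is normal

Yes, normal subgroup


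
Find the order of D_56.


|D_n| = 2n (n rotations and n reflections)
|D_56| = 2×56 = 112

|D_56| = 112


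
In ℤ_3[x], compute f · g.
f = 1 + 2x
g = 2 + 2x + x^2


Expand and collect like terms; reduce coefficients mod 3:
x^0: 1·2 = 2 ≡ 2 (mod 3)
x^1: 1·2 + 2·2 = 6 ≡ 0 (mod 3)
x^2: 1·1 + 2·2 = 5 ≡ 2 (mod 3)
x^3: 2·1 = 2 ≡ 2 (mod 3)
Result: 2 + 2x^2 + 2x^3

f · g = 2 + 2x^2 + 2x^3


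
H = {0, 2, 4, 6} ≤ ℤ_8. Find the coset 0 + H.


0 + H = {0 + h (mod 8) : h ∈ H}
0+0=0, 0+2=2, 0+4=4, 0+6=6

0 + H = {0, 2, 4, 6}


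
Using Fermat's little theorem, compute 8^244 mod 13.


Fermat's little theorem: if p is prime and gcd(a,p)=1, then a^(p-1) ≡ 1 (mod p)
p = 13 is prime, gcd(8,13) = 1
Reduce exponent: 244 mod 12 = 4
So 8^244 ≡ 8^4 (mod 13)
8^4 mod 13 = 1

8^244 ≡ 1 (mod 13)


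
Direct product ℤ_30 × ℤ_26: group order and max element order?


|ℤ_30 × ℤ_26| = 30 × 26 = 780
Max element order = lcm(30,26) = 390
Cyclic? No (gcd=2)

|ℤ_30×ℤ_26| = 780, max element order = 390


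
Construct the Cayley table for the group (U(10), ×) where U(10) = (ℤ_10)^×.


Elements: {1, 3, 7, 9}
Operation: multiplication mod 10
Entry (a, b) = (a × b) mod 10

Cayley table:
  | 1 | 3 | 7 | 9
1 | 1 | 3 | 7 | 9
3 | 3 | 9 | 1 | 7
7 | 7 | 1 | 9 | 3
9 | 9 | 7 | 3 | 1


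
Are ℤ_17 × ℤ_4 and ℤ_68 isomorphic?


Comparing ℤ_17 × ℤ_4 and ℤ_68:
gcd(17,4) = 1, so ℤ_17 × ℤ_4 ≅ ℤ_68 (CRT)

Yes, ℤ_17 × ℤ_4 ≅ ℤ_68


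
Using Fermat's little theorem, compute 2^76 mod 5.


Fermat's little theorem: if p is prime and gcd(a,p)=1, then a^(p-1) ≡ 1 (mod p)
p = 5 is prime, gcd(2,5) = 1
Reduce exponent: 76 mod 4 = 0
So 2^76 ≡ 2^0 (mod 5)
2^0 = 1

2^76 ≡ 1 (mod 5)


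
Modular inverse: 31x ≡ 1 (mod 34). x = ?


Use the extended Euclidean algorithm to write 1 = 31·s + 34·t; then s mod 34 is the inverse.
Euclidean algorithm:
  31 = 0·34 + 31
  34 = 1·31 + 3
  31 = 10·3 + 1
  3 = 3·1 + 0
gcd(31,34) = 1
Back-substitution gives: 31·(11) + 34·(-10) = 1
So 31⁻¹ ≡ 11 ≡ 11 (mod 34)
Check: 31 × 11 = 341 ≡ 1 (mod 34) ✓

31⁻¹ ≡ 11 (mod 34)


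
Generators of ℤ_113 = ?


g generates ℤ_n iff gcd(g,n) = 1
Prime factors of 113: 113
Generators are g ∈ {1,...,112} not divisible by any of these primes.
Generators: {1, 2, 3, 4, 5, 6, 7, 8, 9, 10, 11, 12, 13, 14, 15, 16, 17, 18, 19, 20, 21, 22, 23, 24, 25, 26, 27, 28, 29, 30, 31, 32, 33, 34, 35, 36, 37, 38, 39, 40, 41, 42, 43, 44, 45, 46, 47, 48, 49, 50, 51, 52, 53, 54, 55, 56, 57, 58, 59, 60, 61, 62, 63, 64, 65, 66, 67, 68, 69, 70, 71, 72, 73, 74, 75, 76, 77, 78, 79, 80, 81, 82, 83, 84, 85, 86, 87, 88, 89, 90, 91, 92, 93, 94, 95, 96, 97, 98, 99, 100, 101, 102, 103, 104, 105, 106, 107, 108, 109, 110, 111, 112}
Number of generators = φ(113) = 112

Generators of ℤ_113 = {1, 2, 3, 4, 5, 6, 7, 8, 9, 10, 11, 12, 13, 14, 15, 16, 17, 18, 19, 20, 21, 22, 23, 24, 25, 26, 27, 28, 29, 30, 31, 32, 33, 34, 35, 36, 37, 38, 39, 40, 41, 42, 43, 44, 45, 46, 47, 48, 49, 50, 51, 52, 53, 54, 55, 56, 57, 58, 59, 60, 61, 62, 63, 64, 65, 66, 67, 68, 69, 70, 71, 72, 73, 74, 75, 76, 77, 78, 79, 80, 81, 82, 83, 84, 85, 86, 87, 88, 89, 90, 91, 92, 93, 94, 95, 96, 97, 98, 99, 100, 101, 102, 103, 104, 105, 106, 107, 108, 109, 110, 111, 112}


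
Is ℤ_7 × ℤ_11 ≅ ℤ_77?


Comparing ℤ_7 × ℤ_11 and ℤ_77:
gcd(7,11) = 1, so ℤ_7 × ℤ_11 ≅ ℤ_77 (CRT)

Yes, ℤ_7 × ℤ_11 ≅ ℤ_77


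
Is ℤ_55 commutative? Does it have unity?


ℤ_55 is a commutative ring with unity 1; 55 = 5×11 is composite, so 5·11 ≡ 0 gives zero divisors (not an integral domain)
Commutative: Yes
Integral domain: No
Has unity: Yes

ℤ_55: Commutative=Yes, Unity=Yes


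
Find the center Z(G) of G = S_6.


Z(G) = {g ∈ G | gx = xg for all x ∈ G}
S_n is non-abelian for n ≥ 3; Z(S_6) is trivial

Z(S_6) = {e}


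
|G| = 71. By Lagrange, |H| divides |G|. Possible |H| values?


Lagrange's theorem: |H| divides |G|
|G| = 71
Divisors of 71: 1, 71

Possible subgroup orders: {1, 71}


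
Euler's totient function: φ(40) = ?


Factor n: 40 = 2^3 × 5
φ(n) = n · ∏(1 - 1/p) over distinct primes p | n
φ(40) = 40 · (1 - 1/2) · (1 - 1/5) = 16

φ(40) = 16


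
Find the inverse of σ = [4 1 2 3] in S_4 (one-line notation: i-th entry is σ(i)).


To find σ⁻¹, swap domain and range:
σ(1) = 4 → σ⁻¹(4) = 1
σ(2) = 1 → σ⁻¹(1) = 2
σ(3) = 2 → σ⁻¹(2) = 3
σ(4) = 3 → σ⁻¹(3) = 4

σ⁻¹ = [2 3 4 1]


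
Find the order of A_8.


|A_n| = n!/2 (even permutations)
|A_8| = 8!/2 = 40320/2 = 20160

|A_8| = 20160


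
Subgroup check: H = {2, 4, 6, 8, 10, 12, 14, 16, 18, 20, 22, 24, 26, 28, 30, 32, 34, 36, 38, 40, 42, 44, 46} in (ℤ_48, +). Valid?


Subgroup test for H = {2, 4, 6, 8, 10, 12, 14, 16, 18, 20, 22, 24, 26, 28, 30, 32, 34, 36, 38, 40, 42, 44, 46} in (ℤ_48, +):
(1) 0 ∈ H? No
(2) Closure: for all a,b ∈ H, (a+b) mod 48 ∈ H? No  [counterexample: 2 + 46 = 0 ∉ H]
(3) Inverses: for all a ∈ H, -a mod 48 ∈ H? Yes

No, H is not a subgroup of ℤ_48


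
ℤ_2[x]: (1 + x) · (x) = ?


Expand and collect like terms; reduce coefficients mod 2:
x^0: 1·0 = 0 ≡ 0 (mod 2)
x^1: 1·1 + 1·0 = 1 ≡ 1 (mod 2)
x^2: 1·1 = 1 ≡ 1 (mod 2)
Result: x + x^2

f · g = x + x^2


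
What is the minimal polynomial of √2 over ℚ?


√2 satisfies x² - 2 = 0, irreducible over ℚ since 2 is squarefree

Minimal polynomial: x² - 2


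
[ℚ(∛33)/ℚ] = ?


∛33 has minimal polynomial x³ - 33 (irreducible over ℚ since 33 is not a perfect cube)

[ℚ(∛33)/ℚ] = 3


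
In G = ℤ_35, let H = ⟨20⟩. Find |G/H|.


|⟨20⟩| = n / gcd(20, 35) = 35 / 5 = 7
H is normal (ℤ_35 is abelian).
|G/H| = |G| / |H| = 35 / 7 = 5

|G/H| = 5


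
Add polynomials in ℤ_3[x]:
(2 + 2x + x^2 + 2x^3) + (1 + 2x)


Add coefficients mod 3:
x^0: 2 + 1 = 0 (mod 3)
x^1: 2 + 2 = 1 (mod 3)
x^2: 1 + 0 = 1 (mod 3)
x^3: 2 + 0 = 2 (mod 3)
Result: x + x^2 + 2x^3

f + g = x + x^2 + 2x^3


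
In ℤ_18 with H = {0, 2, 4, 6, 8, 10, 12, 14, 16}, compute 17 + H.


17 + H = {17 + h (mod 18) : h ∈ H}
17+0=17, 17+2=1, 17+4=3, 17+6=5, 17+8=7, 17+10=9, 17+12=11, 17+14=13, 17+16=15
17 + H = {1, 3, 5, 7, 9, 11, 13, 15, 17} = 1 + H

17 + H = {1, 3, 5, 7, 9, 11, 13, 15, 17}


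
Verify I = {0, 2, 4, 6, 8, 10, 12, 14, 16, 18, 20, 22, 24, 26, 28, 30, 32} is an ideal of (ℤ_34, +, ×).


Check ideal conditions for I = {0, 2, 4, 6, 8, 10, 12, 14, 16, 18, 20, 22, 24, 26, 28, 30, 32} in ℤ_34:
(1) I is an additive subgroup? Yes
(2) For r ∈ ℤ_34 and a ∈ I: r·a ∈ I? Yes

Yes, I is an ideal of ℤ_34


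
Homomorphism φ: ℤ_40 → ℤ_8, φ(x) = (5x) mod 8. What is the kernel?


Kernel = preimage of identity
ker(φ) = {x ∈ ℤ_40 : 5x ≡ 0 (mod 8)}. Since 8 | 40, φ is well-defined. The kernel is the cyclic subgroup ⟨8⟩ of ℤ_40 (order 5), i.e. {0, 8, 16, 24, 32}

ker(φ) = {0, 8, 16, 24, 32}


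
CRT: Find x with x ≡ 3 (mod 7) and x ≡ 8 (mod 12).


m₁ = 7, m₂ = 12, gcd = 1, so CRT applies. M = m₁·m₂ = 84
Let M₁ = M/m₁ = 12, M₂ = M/m₂ = 7
Find y₁ ≡ M₁⁻¹ (mod m₁): 12⁻¹ ≡ 3 (mod 7)
Find y₂ ≡ M₂⁻¹ (mod m₂): 7⁻¹ ≡ 7 (mod 12)
x = a₁·M₁·y₁ + a₂·M₂·y₂ = 3·12·3 + 8·7·7 = 500
Reduce mod 84: x ≡ 80
Check: 80 mod 7 = 3 ✓, 80 mod 12 = 8 ✓

x ≡ 80 (mod 84)


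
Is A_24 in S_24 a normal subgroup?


H = A_24 in S_24
A_24 has index 2 in S_24, and every subgroup of index 2 is normal

Yes, normal subgroup


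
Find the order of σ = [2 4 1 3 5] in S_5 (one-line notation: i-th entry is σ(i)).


Cycle decomposition: (1 2 4 3)
Cycle lengths: 4
Order = lcm(4) = 4

ord(σ) = 4


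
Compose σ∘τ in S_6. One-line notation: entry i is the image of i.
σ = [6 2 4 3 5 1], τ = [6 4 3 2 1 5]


σ∘τ: apply τ first, then σ
1 →τ 6 →σ 1
2 →τ 4 →σ 3
3 →τ 3 →σ 4
4 →τ 2 →σ 2
5 →τ 1 →σ 6
6 →τ 5 →σ 5

σ∘τ = [1 3 4 2 6 5]


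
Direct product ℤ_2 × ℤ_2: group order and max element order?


|ℤ_2 × ℤ_2| = 2 × 2 = 4
Max element order = lcm(2,2) = 2
Cyclic? No (gcd=2)

|ℤ_2×ℤ_2| = 4, max element order = 2


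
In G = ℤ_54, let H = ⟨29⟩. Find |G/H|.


|⟨29⟩| = n / gcd(29, 54) = 54 / 1 = 54
H is normal (ℤ_54 is abelian).
|G/H| = |G| / |H| = 54 / 54 = 1

|G/H| = 1


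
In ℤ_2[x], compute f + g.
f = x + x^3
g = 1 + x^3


Add coefficients mod 2:
x^0: 0 + 1 = 1 (mod 2)
x^1: 1 + 0 = 1 (mod 2)
x^2: 0 + 0 = 0 (mod 2)
x^3: 1 + 1 = 0 (mod 2)
Result: 1 + x

f + g = 1 + x


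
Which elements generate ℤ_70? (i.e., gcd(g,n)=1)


g generates ℤ_n iff gcd(g,n) = 1
Prime factors of 70: 2, 5, 7
Generators are g ∈ {1,...,69} not divisible by any of these primes.
Generators: {1, 3, 9, 11, 13, 17, 19, 23, 27, 29, 31, 33, 37, 39, 41, 43, 47, 51, 53, 57, 59, 61, 67, 69}
Number of generators = φ(70) = 24

Generators of ℤ_70 = {1, 3, 9, 11, 13, 17, 19, 23, 27, 29, 31, 33, 37, 39, 41, 43, 47, 51, 53, 57, 59, 61, 67, 69}


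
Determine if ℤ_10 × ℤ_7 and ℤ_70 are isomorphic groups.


Comparing ℤ_10 × ℤ_7 and ℤ_70:
gcd(10,7) = 1, so ℤ_10 × ℤ_7 ≅ ℤ_70 (CRT)

Yes, ℤ_10 × ℤ_7 ≅ ℤ_70


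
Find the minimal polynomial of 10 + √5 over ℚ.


Let α = 10 + √5. Then α - 10 = √5, so (α - 10)² = 5, giving α² - 20α + 95 = 0. Degree 2 and α ∉ ℚ, so this is the minimal polynomial.

Minimal polynomial: x² - 20x + 95


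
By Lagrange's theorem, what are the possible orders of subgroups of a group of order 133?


Lagrange's theorem: |H| divides |G|
|G| = 133
Divisors of 133: 1, 7, 19, 133

Possible subgroup orders: {1, 7, 19, 133}


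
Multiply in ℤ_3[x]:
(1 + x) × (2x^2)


Expand and collect like terms; reduce coefficients mod 3:
x^0: 1·0 = 0 ≡ 0 (mod 3)
x^1: 1·0 + 1·0 = 0 ≡ 0 (mod 3)
x^2: 1·2 + 1·0 = 2 ≡ 2 (mod 3)
x^3: 1·2 = 2 ≡ 2 (mod 3)
Result: 2x^2 + 2x^3

f · g = 2x^2 + 2x^3


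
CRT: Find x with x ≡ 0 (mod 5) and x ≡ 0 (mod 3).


m₁ = 5, m₂ = 3, gcd = 1, so CRT applies. M = m₁·m₂ = 15
Let M₁ = M/m₁ = 3, M₂ = M/m₂ = 5
Find y₁ ≡ M₁⁻¹ (mod m₁): 3⁻¹ ≡ 2 (mod 5)
Find y₂ ≡ M₂⁻¹ (mod m₂): 5⁻¹ ≡ 2 (mod 3)
x = a₁·M₁·y₁ + a₂·M₂·y₂ = 0·3·2 + 0·5·2 = 0
Reduce mod 15: x ≡ 0
Check: 0 mod 5 = 0 ✓, 0 mod 3 = 0 ✓

x ≡ 0 (mod 15)


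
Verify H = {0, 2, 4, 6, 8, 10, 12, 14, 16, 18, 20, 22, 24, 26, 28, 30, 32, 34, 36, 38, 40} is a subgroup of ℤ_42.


Subgroup test for H = {0, 2, 4, 6, 8, 10, 12, 14, 16, 18, 20, 22, 24, 26, 28, 30, 32, 34, 36, 38, 40} in (ℤ_42, +):
(1) 0 ∈ H? Yes
(2) Closure: for all a,b ∈ H, (a+b) mod 42 ∈ H? Yes
(3) Inverses: for all a ∈ H, -a mod 42 ∈ H? Yes

Yes, H is a subgroup of ℤ_42


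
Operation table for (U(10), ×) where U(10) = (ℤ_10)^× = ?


Elements: {1, 3, 7, 9}
Operation: multiplication mod 10
Entry (a, b) = (a × b) mod 10

Cayley table:
  | 1 | 3 | 7 | 9
1 | 1 | 3 | 7 | 9
3 | 3 | 9 | 1 | 7
7 | 7 | 1 | 9 | 3
9 | 9 | 7 | 3 | 1


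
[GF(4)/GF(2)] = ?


GF(4) = GF(2^2), so the extension degree is 2

[GF(4)/GF(2)] = 2


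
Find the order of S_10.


|S_n| = n! (number of permutations of n symbols)
|S_10| = 10! = 3628800

|S_10| = 3628800


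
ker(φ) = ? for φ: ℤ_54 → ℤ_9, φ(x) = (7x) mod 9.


Kernel = preimage of identity
ker(φ) = {x ∈ ℤ_54 : 7x ≡ 0 (mod 9)}. Since 9 | 54, φ is well-defined. The kernel is the cyclic subgroup ⟨9⟩ of ℤ_54 (order 6), i.e. {0, 9, 18, 27, 36, 45}

ker(φ) = {0, 9, 18, 27, 36, 45}


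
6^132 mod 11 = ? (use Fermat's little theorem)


Fermat's little theorem: if p is prime and gcd(a,p)=1, then a^(p-1) ≡ 1 (mod p)
p = 11 is prime, gcd(6,11) = 1
Reduce exponent: 132 mod 10 = 2
So 6^132 ≡ 6^2 (mod 11)
6^2 mod 11 = 3

6^132 ≡ 3 (mod 11)


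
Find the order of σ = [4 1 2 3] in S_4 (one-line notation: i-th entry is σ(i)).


Cycle decomposition: (1 4 3 2)
Cycle lengths: 4
Order = lcm(4) = 4

ord(σ) = 4


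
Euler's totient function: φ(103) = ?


Factor n: 103 = 103
φ(n) = n · ∏(1 - 1/p) over distinct primes p | n
φ(103) = 103 · (1 - 1/103) = 102

φ(103) = 102


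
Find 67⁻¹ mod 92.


Use the extended Euclidean algorithm to write 1 = 67·s + 92·t; then s mod 92 is the inverse.
Euclidean algorithm:
  67 = 0·92 + 67
  92 = 1·67 + 25
  67 = 2·25 + 17
  25 = 1·17 + 8
  17 = 2·8 + 1
  8 = 8·1 + 0
gcd(67,92) = 1
Back-substitution gives: 67·(11) + 92·(-8) = 1
So 67⁻¹ ≡ 11 ≡ 11 (mod 92)
Check: 67 × 11 = 737 ≡ 1 (mod 92) ✓

67⁻¹ ≡ 11 (mod 92)


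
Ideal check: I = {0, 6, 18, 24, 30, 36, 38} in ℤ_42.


Check ideal conditions for I = {0, 6, 18, 24, 30, 36, 38} in ℤ_42:
(1) I is an additive subgroup? No
(2) For r ∈ ℤ_42 and a ∈ I: r·a ∈ I? No  [counterexample: r=2, a=6, r·a mod 42 = 12 ∉ I]

No, I is not an ideal of ℤ_42


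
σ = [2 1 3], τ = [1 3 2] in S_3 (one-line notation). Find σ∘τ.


σ∘τ: apply τ first, then σ
1 →τ 1 →σ 2
2 →τ 3 →σ 3
3 →τ 2 →σ 1

σ∘τ = [2 3 1]


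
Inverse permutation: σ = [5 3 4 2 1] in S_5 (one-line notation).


To find σ⁻¹, swap domain and range:
σ(1) = 5 → σ⁻¹(5) = 1
σ(2) = 3 → σ⁻¹(3) = 2
σ(3) = 4 → σ⁻¹(4) = 3
σ(4) = 2 → σ⁻¹(2) = 4
σ(5) = 1 → σ⁻¹(1) = 5

σ⁻¹ = [5 4 2 3 1]


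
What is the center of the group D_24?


Z(G) = {g ∈ G | gx = xg for all x ∈ G}
For even n, Z(D_n) = {e, r^(n/2)}: the 180° rotation r^12 commutes with every reflection and rotation

Z(D_24) = {e, r^12}


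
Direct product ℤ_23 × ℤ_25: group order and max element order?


|ℤ_23 × ℤ_25| = 23 × 25 = 575
Max element order = lcm(23,25) = 575
Cyclic? Yes (gcd=1)

|ℤ_23×ℤ_25| = 575, max element order = 575


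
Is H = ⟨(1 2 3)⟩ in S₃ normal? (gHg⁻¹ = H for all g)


H = ⟨(1 2 3)⟩ in S₃
⟨(1 2 3)⟩ has order 3 and index 2 in S₃; index-2 subgroups are normal

Yes, normal subgroup


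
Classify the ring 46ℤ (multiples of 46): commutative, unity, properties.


46ℤ is a commutative ring under +,× but has no multiplicative identity (1 ∉ 46ℤ); it has no zero divisors, but without unity it is not an integral domain
Commutative: Yes
Integral domain: No
Has unity: No

46ℤ (multiples of 46): Commutative=Yes, Unity=No


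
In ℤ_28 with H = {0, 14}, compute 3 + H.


3 + H = {3 + h (mod 28) : h ∈ H}
3+0=3, 3+14=17

3 + H = {3, 17}


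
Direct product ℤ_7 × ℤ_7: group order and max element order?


|ℤ_7 × ℤ_7| = 7 × 7 = 49
Max element order = lcm(7,7) = 7
Cyclic? No (gcd=7)

|ℤ_7×ℤ_7| = 49, max element order = 7


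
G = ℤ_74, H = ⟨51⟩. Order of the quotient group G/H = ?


|⟨51⟩| = n / gcd(51, 74) = 74 / 1 = 74
H is normal (ℤ_74 is abelian).
|G/H| = |G| / |H| = 74 / 74 = 1

|G/H| = 1


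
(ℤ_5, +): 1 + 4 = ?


Operation: addition mod 5
1 + 4 = (a + b) mod 5 with a = 1, b = 4

1 + 4 = 0


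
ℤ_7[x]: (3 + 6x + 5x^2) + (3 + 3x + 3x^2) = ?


Add coefficients mod 7:
x^0: 3 + 3 = 6 (mod 7)
x^1: 6 + 3 = 2 (mod 7)
x^2: 5 + 3 = 1 (mod 7)
Result: 6 + 2x + x^2

f + g = 6 + 2x + x^2


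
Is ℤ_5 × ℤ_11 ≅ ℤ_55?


Comparing ℤ_5 × ℤ_11 and ℤ_55:
gcd(5,11) = 1, so ℤ_5 × ℤ_11 ≅ ℤ_55 (CRT)

Yes, ℤ_5 × ℤ_11 ≅ ℤ_55


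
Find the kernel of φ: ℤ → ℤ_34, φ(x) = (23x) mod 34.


Kernel = preimage of identity
ker(φ) = {x ∈ ℤ : 23x ≡ 0 (mod 34)}. gcd(23,34) = 1, so 23x ≡ 0 (mod 34) ⟺ x ≡ 0 (mod 34/1 = 34). Hence ker(φ) = 34ℤ

ker(φ) = 34ℤ


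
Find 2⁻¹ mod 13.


Use the extended Euclidean algorithm to write 1 = 2·s + 13·t; then s mod 13 is the inverse.
Euclidean algorithm:
  2 = 0·13 + 2
  13 = 6·2 + 1
  2 = 2·1 + 0
gcd(2,13) = 1
Back-substitution gives: 2·(-6) + 13·(1) = 1
So 2⁻¹ ≡ -6 ≡ 7 (mod 13)
Check: 2 × 7 = 14 ≡ 1 (mod 13) ✓

2⁻¹ ≡ 7 (mod 13)


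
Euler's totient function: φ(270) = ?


Factor n: 270 = 2 × 3^3 × 5
φ(n) = n · ∏(1 - 1/p) over distinct primes p | n
φ(270) = 270 · (1 - 1/2) · (1 - 1/3) · (1 - 1/5) = 72

φ(270) = 72


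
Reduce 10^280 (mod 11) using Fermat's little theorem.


Fermat's little theorem: if p is prime and gcd(a,p)=1, then a^(p-1) ≡ 1 (mod p)
p = 11 is prime, gcd(10,11) = 1
Reduce exponent: 280 mod 10 = 0
So 10^280 ≡ 10^0 (mod 11)
10^0 = 1

10^280 ≡ 1 (mod 11)


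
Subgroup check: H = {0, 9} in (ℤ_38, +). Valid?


Subgroup test for H = {0, 9} in (ℤ_38, +):
(1) 0 ∈ H? Yes
(2) Closure: for all a,b ∈ H, (a+b) mod 38 ∈ H? No  [counterexample: 9 + 9 = 18 ∉ H]
(3) Inverses: for all a ∈ H, -a mod 38 ∈ H? No

No, H is not a subgroup of ℤ_38


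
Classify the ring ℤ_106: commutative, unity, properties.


ℤ_106 is a commutative ring with unity 1; 106 = 2×53 is composite, so 2·53 ≡ 0 gives zero divisors (not an integral domain)
Commutative: Yes
Integral domain: No
Has unity: Yes

ℤ_106: Commutative=Yes, Unity=Yes


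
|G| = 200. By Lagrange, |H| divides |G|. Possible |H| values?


Lagrange's theorem: |H| divides |G|
|G| = 200
Divisors of 200: 1, 2, 4, 5, 8, 10, 20, 25, 40, 50, 100, 200

Possible subgroup orders: {1, 2, 4, 5, 8, 10, 20, 25, 40, 50, 100, 200}


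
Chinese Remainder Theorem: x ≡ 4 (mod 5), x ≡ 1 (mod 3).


m₁ = 5, m₂ = 3, gcd = 1, so CRT applies. M = m₁·m₂ = 15
Let M₁ = M/m₁ = 3, M₂ = M/m₂ = 5
Find y₁ ≡ M₁⁻¹ (mod m₁): 3⁻¹ ≡ 2 (mod 5)
Find y₂ ≡ M₂⁻¹ (mod m₂): 5⁻¹ ≡ 2 (mod 3)
x = a₁·M₁·y₁ + a₂·M₂·y₂ = 4·3·2 + 1·5·2 = 34
Reduce mod 15: x ≡ 4
Check: 4 mod 5 = 4 ✓, 4 mod 3 = 1 ✓

x ≡ 4 (mod 15)


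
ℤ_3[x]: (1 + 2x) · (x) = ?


Expand and collect like terms; reduce coefficients mod 3:
x^0: 1·0 = 0 ≡ 0 (mod 3)
x^1: 1·1 + 2·0 = 1 ≡ 1 (mod 3)
x^2: 2·1 = 2 ≡ 2 (mod 3)
Result: x + 2x^2

f · g = x + 2x^2


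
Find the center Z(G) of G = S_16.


Z(G) = {g ∈ G | gx = xg for all x ∈ G}
S_n is non-abelian for n ≥ 3; Z(S_16) is trivial

Z(S_16) = {e}


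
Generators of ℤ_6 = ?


g generates ℤ_n iff gcd(g,n) = 1
Checking each g ∈ {1,...,5}:
gcd(1,6) = 1
gcd(2,6) = 2
gcd(3,6) = 3
gcd(4,6) = 2
gcd(5,6) = 1
Generators: {1, 5}
Number of generators = φ(6) = 2

Generators of ℤ_6 = {1, 5}


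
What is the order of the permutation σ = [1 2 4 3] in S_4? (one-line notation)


Cycle decomposition: (3 4)
Cycle lengths: 2
Order = lcm(2) = 2

ord(σ) = 2


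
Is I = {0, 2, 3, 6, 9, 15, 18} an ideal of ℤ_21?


Check ideal conditions for I = {0, 2, 3, 6, 9, 15, 18} in ℤ_21:
(1) I is an additive subgroup? No
(2) For r ∈ ℤ_21 and a ∈ I: r·a ∈ I? No  [counterexample: r=2, a=2, r·a mod 21 = 4 ∉ I]

No, I is not an ideal of ℤ_21


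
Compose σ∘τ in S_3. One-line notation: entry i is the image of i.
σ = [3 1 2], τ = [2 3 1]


σ∘τ: apply τ first, then σ
1 →τ 2 →σ 1
2 →τ 3 →σ 2
3 →τ 1 →σ 3

σ∘τ = [1 2 3]


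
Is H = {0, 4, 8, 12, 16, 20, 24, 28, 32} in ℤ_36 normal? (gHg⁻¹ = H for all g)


H = {0, 4, 8, 12, 16, 20, 24, 28, 32} in ℤ_36
ℤ_36 is abelian; every subgroup of an abelian group is normal

Yes, normal subgroup


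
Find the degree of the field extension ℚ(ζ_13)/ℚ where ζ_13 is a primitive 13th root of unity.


[ℚ(ζ_n):ℚ] = deg Φ_n(x) = φ(n). Here φ(13) = 12

[ℚ(ζ_13)/ℚ where ζ_13 is a primitive 13th root of unity] = 12


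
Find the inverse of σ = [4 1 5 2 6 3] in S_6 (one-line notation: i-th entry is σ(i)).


To find σ⁻¹, swap domain and range:
σ(1) = 4 → σ⁻¹(4) = 1
σ(2) = 1 → σ⁻¹(1) = 2
σ(3) = 5 → σ⁻¹(5) = 3
σ(4) = 2 → σ⁻¹(2) = 4
σ(5) = 6 → σ⁻¹(6) = 5
σ(6) = 3 → σ⁻¹(3) = 6

σ⁻¹ = [2 4 6 1 3 5]


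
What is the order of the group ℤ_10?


ℤ_n has n elements.

|ℤ_10| = 10


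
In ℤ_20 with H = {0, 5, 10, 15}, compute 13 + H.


13 + H = {13 + h (mod 20) : h ∈ H}
13+0=13, 13+5=18, 13+10=3, 13+15=8
13 + H = {3, 8, 13, 18} = 3 + H

13 + H = {3, 8, 13, 18}


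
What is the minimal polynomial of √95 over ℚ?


√95 satisfies x² - 95 = 0, irreducible over ℚ since 95 is squarefree

Minimal polynomial: x² - 95


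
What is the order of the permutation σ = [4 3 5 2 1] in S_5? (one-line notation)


Cycle decomposition: (1 4 2 3 5)
Cycle lengths: 5
Order = lcm(5) = 5

ord(σ) = 5


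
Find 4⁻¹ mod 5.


Use the extended Euclidean algorithm to write 1 = 4·s + 5·t; then s mod 5 is the inverse.
Euclidean algorithm:
  4 = 0·5 + 4
  5 = 1·4 + 1
  4 = 4·1 + 0
gcd(4,5) = 1
Back-substitution gives: 4·(-1) + 5·(1) = 1
So 4⁻¹ ≡ -1 ≡ 4 (mod 5)
Check: 4 × 4 = 16 ≡ 1 (mod 5) ✓

4⁻¹ ≡ 4 (mod 5)


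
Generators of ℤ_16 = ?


g generates ℤ_n iff gcd(g,n) = 1
Checking each g ∈ {1,...,15}:
gcd(1,16) = 1
gcd(2,16) = 2
gcd(3,16) = 1
gcd(4,16) = 4
gcd(5,16) = 1
gcd(6,16) = 2
gcd(7,16) = 1
gcd(8,16) = 8
gcd(9,16) = 1
gcd(10,16) = 2
gcd(11,16) = 1
gcd(12,16) = 4
gcd(13,16) = 1
gcd(14,16) = 2
gcd(15,16) = 1
Generators: {1, 3, 5, 7, 9, 11, 13, 15}
Number of generators = φ(16) = 8

Generators of ℤ_16 = {1, 3, 5, 7, 9, 11, 13, 15}


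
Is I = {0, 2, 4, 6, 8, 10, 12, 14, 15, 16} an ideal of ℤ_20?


Check ideal conditions for I = {0, 2, 4, 6, 8, 10, 12, 14, 15, 16} in ℤ_20:
(1) I is an additive subgroup? No
(2) For r ∈ ℤ_20 and a ∈ I: r·a ∈ I? No  [counterexample: r=3, a=6, r·a mod 20 = 18 ∉ I]

No, I is not an ideal of ℤ_20


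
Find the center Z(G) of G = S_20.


Z(G) = {g ∈ G | gx = xg for all x ∈ G}
S_n is non-abelian for n ≥ 3; Z(S_20) is trivial

Z(S_20) = {e}


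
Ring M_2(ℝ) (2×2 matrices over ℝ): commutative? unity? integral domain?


Matrix multiplication is non-commutative for n ≥ 2; the identity matrix I is the unity; singular matrices give zero divisors, so not an integral domain
Commutative: No
Integral domain: No
Has unity: Yes

M_2(ℝ) (2×2 matrices over ℝ): Commutative=No, Unity=Yes


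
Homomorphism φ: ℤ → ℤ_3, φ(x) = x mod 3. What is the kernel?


Kernel = preimage of identity
ker(φ) = {x ∈ ℤ : x ≡ 0 (mod 3)} = 3ℤ = {0, ±3, ±6, ...}

ker(φ) = 3ℤ


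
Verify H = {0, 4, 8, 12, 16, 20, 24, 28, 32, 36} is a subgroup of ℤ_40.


Subgroup test for H = {0, 4, 8, 12, 16, 20, 24, 28, 32, 36} in (ℤ_40, +):
(1) 0 ∈ H? Yes
(2) Closure: for all a,b ∈ H, (a+b) mod 40 ∈ H? Yes
(3) Inverses: for all a ∈ H, -a mod 40 ∈ H? Yes

Yes, H is a subgroup of ℤ_40


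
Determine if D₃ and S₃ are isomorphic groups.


Comparing D₃ and S₃:
Both are the unique non-abelian group of order 6

Yes, D₃ ≅ S₃


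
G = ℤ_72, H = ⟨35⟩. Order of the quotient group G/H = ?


|⟨35⟩| = n / gcd(35, 72) = 72 / 1 = 72
H is normal (ℤ_72 is abelian).
|G/H| = |G| / |H| = 72 / 72 = 1

|G/H| = 1


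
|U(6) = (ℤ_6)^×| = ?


U(n) is the group of units mod n; |U(n)| = φ(n)
|U(6)| = φ(6) = 2

|U(6) = (ℤ_6)^×| = 2


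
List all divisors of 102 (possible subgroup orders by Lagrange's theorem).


Lagrange's theorem: |H| divides |G|
|G| = 102
Divisors of 102: 1, 2, 3, 6, 17, 34, 51, 102

Possible subgroup orders: {1, 2, 3, 6, 17, 34, 51, 102}


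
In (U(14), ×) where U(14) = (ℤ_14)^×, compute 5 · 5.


Operation: multiplication mod 14
5 · 5 = (a × b) mod 14 with a = 5, b = 5

5 · 5 = 11


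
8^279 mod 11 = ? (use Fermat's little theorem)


Fermat's little theorem: if p is prime and gcd(a,p)=1, then a^(p-1) ≡ 1 (mod p)
p = 11 is prime, gcd(8,11) = 1
Reduce exponent: 279 mod 10 = 9
So 8^279 ≡ 8^9 (mod 11)
8^9 mod 11 = 7

8^279 ≡ 7 (mod 11)


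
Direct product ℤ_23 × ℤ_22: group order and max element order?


|ℤ_23 × ℤ_22| = 23 × 22 = 506
Max element order = lcm(23,22) = 506
Cyclic? Yes (gcd=1)

|ℤ_23×ℤ_22| = 506, max element order = 506


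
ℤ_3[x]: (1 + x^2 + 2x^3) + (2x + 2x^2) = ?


Add coefficients mod 3:
x^0: 1 + 0 = 1 (mod 3)
x^1: 0 + 2 = 2 (mod 3)
x^2: 1 + 2 = 0 (mod 3)
x^3: 2 + 0 = 2 (mod 3)
Result: 1 + 2x + 2x^3

f + g = 1 + 2x + 2x^3


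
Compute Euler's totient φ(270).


Factor n: 270 = 2 × 3^3 × 5
φ(n) = n · ∏(1 - 1/p) over distinct primes p | n
φ(270) = 270 · (1 - 1/2) · (1 - 1/3) · (1 - 1/5) = 72

φ(270) = 72


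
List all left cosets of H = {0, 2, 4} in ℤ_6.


H = {0, 2, 4}, |H| = 3
Number of cosets = |G|/|H| = 6/3 = 2
0 + H = {0, 2, 4}
1 + H = {1, 3, 5}

Cosets: 0+H={0,2,4}; 1+H={1,3,5}


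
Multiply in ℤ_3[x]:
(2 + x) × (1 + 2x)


Expand and collect like terms; reduce coefficients mod 3:
x^0: 2·1 = 2 ≡ 2 (mod 3)
x^1: 2·2 + 1·1 = 5 ≡ 2 (mod 3)
x^2: 1·2 = 2 ≡ 2 (mod 3)
Result: 2 + 2x + 2x^2

f · g = 2 + 2x + 2x^2


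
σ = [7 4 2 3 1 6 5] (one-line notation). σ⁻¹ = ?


To find σ⁻¹, swap domain and range:
σ(1) = 7 → σ⁻¹(7) = 1
σ(2) = 4 → σ⁻¹(4) = 2
σ(3) = 2 → σ⁻¹(2) = 3
σ(4) = 3 → σ⁻¹(3) = 4
σ(5) = 1 → σ⁻¹(1) = 5
σ(6) = 6 → σ⁻¹(6) = 6
σ(7) = 5 → σ⁻¹(5) = 7

σ⁻¹ = [5 3 4 2 7 6 1]


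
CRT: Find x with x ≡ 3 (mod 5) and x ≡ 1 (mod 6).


m₁ = 5, m₂ = 6, gcd = 1, so CRT applies. M = m₁·m₂ = 30
Let M₁ = M/m₁ = 6, M₂ = M/m₂ = 5
Find y₁ ≡ M₁⁻¹ (mod m₁): 6⁻¹ ≡ 1 (mod 5)
Find y₂ ≡ M₂⁻¹ (mod m₂): 5⁻¹ ≡ 5 (mod 6)
x = a₁·M₁·y₁ + a₂·M₂·y₂ = 3·6·1 + 1·5·5 = 43
Reduce mod 30: x ≡ 13
Check: 13 mod 5 = 3 ✓, 13 mod 6 = 1 ✓

x ≡ 13 (mod 30)


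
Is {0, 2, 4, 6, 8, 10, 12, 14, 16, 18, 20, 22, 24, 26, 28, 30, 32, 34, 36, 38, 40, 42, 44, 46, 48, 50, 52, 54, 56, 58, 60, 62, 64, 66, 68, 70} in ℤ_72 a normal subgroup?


H = {0, 2, 4, 6, 8, 10, 12, 14, 16, 18, 20, 22, 24, 26, 28, 30, 32, 34, 36, 38, 40, 42, 44, 46, 48, 50, 52, 54, 56, 58, 60, 62, 64, 66, 68, 70} in ℤ_72
ℤ_72 is abelian; every subgroup of an abelian group is normal

Yes, normal subgroup


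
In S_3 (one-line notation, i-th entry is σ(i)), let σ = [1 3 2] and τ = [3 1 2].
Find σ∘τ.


σ∘τ: apply τ first, then σ
1 →τ 3 →σ 2
2 →τ 1 →σ 1
3 →τ 2 →σ 3

σ∘τ = [2 1 3]


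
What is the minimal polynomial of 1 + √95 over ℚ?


Let α = 1 + √95. Then α - 1 = √95, so (α - 1)² = 95, giving α² - 2α - 94 = 0. Degree 2 and α ∉ ℚ, so this is the minimal polynomial.

Minimal polynomial: x² - 2x - 94


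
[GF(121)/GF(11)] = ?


GF(121) = GF(11^2), so the extension degree is 2

[GF(121)/GF(11)] = 2


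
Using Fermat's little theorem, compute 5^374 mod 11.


Fermat's little theorem: if p is prime and gcd(a,p)=1, then a^(p-1) ≡ 1 (mod p)
p = 11 is prime, gcd(5,11) = 1
Reduce exponent: 374 mod 10 = 4
So 5^374 ≡ 5^4 (mod 11)
5^4 mod 11 = 9

5^374 ≡ 9 (mod 11)


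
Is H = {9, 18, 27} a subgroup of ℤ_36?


Subgroup test for H = {9, 18, 27} in (ℤ_36, +):
(1) 0 ∈ H? No
(2) Closure: for all a,b ∈ H, (a+b) mod 36 ∈ H? No  [counterexample: 9 + 27 = 0 ∉ H]
(3) Inverses: for all a ∈ H, -a mod 36 ∈ H? Yes

No, H is not a subgroup of ℤ_36


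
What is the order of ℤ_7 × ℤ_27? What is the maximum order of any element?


|ℤ_7 × ℤ_27| = 7 × 27 = 189
Max element order = lcm(7,27) = 189
Cyclic? Yes (gcd=1)

|ℤ_7×ℤ_27| = 189, max element order = 189


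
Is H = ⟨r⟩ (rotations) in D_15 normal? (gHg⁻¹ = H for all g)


H = ⟨r⟩ (rotations) in D_15
The rotation subgroup ⟨r⟩ has index 2 in D_15, so it is normal

Yes, normal subgroup


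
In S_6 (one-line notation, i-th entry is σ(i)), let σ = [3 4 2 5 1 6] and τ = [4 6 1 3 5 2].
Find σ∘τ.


σ∘τ: apply τ first, then σ
1 →τ 4 →σ 5
2 →τ 6 →σ 6
3 →τ 1 →σ 3
4 →τ 3 →σ 2
5 →τ 5 →σ 1
6 →τ 2 →σ 4

σ∘τ = [5 6 3 2 1 4]


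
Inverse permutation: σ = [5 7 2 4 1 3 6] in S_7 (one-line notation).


To find σ⁻¹, swap domain and range:
σ(1) = 5 → σ⁻¹(5) = 1
σ(2) = 7 → σ⁻¹(7) = 2
σ(3) = 2 → σ⁻¹(2) = 3
σ(4) = 4 → σ⁻¹(4) = 4
σ(5) = 1 → σ⁻¹(1) = 5
σ(6) = 3 → σ⁻¹(3) = 6
σ(7) = 6 → σ⁻¹(6) = 7

σ⁻¹ = [5 3 6 4 1 7 2]


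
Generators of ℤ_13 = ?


g generates ℤ_n iff gcd(g,n) = 1
Checking each g ∈ {1,...,12}:
gcd(1,13) = 1
gcd(2,13) = 1
gcd(3,13) = 1
gcd(4,13) = 1
gcd(5,13) = 1
gcd(6,13) = 1
gcd(7,13) = 1
gcd(8,13) = 1
gcd(9,13) = 1
gcd(10,13) = 1
gcd(11,13) = 1
gcd(12,13) = 1
Generators: {1, 2, 3, 4, 5, 6, 7, 8, 9, 10, 11, 12}
Number of generators = φ(13) = 12

Generators of ℤ_13 = {1, 2, 3, 4, 5, 6, 7, 8, 9, 10, 11, 12}


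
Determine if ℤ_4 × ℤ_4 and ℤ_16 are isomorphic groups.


Comparing ℤ_4 × ℤ_4 and ℤ_16:
gcd(4,4) = 4 ≠ 1. Max element order in ℤ_4×ℤ_4 is lcm(4,4) = 4 < 16, so it has no element of order 16

No, ℤ_4 × ℤ_4 ≇ ℤ_16


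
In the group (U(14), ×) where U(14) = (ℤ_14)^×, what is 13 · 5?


Operation: multiplication mod 14
13 · 5 = (a × b) mod 14 with a = 13, b = 5

13 · 5 = 9


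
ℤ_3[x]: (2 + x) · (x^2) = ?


Expand and collect like terms; reduce coefficients mod 3:
x^0: 2·0 = 0 ≡ 0 (mod 3)
x^1: 2·0 + 1·0 = 0 ≡ 0 (mod 3)
x^2: 2·1 + 1·0 = 2 ≡ 2 (mod 3)
x^3: 1·1 = 1 ≡ 1 (mod 3)
Result: 2x^2 + x^3

f · g = 2x^2 + x^3


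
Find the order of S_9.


|S_n| = n! (number of permutations of n symbols)
|S_9| = 9! = 362880

|S_9| = 362880


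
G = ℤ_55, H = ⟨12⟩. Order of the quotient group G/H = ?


|⟨12⟩| = n / gcd(12, 55) = 55 / 1 = 55
H is normal (ℤ_55 is abelian).
|G/H| = |G| / |H| = 55 / 55 = 1

|G/H| = 1


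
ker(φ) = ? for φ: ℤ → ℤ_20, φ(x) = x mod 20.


Kernel = preimage of identity
ker(φ) = {x ∈ ℤ : x ≡ 0 (mod 20)} = 20ℤ = {0, ±20, ±40, ...}

ker(φ) = 20ℤ


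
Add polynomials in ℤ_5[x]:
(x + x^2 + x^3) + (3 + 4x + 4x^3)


Add coefficients mod 5:
x^0: 0 + 3 = 3 (mod 5)
x^1: 1 + 4 = 0 (mod 5)
x^2: 1 + 0 = 1 (mod 5)
x^3: 1 + 4 = 0 (mod 5)
Result: 3 + x^2

f + g = 3 + x^2


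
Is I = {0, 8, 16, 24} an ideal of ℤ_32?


Check ideal conditions for I = {0, 8, 16, 24} in ℤ_32:
(1) I is an additive subgroup? Yes
(2) For r ∈ ℤ_32 and a ∈ I: r·a ∈ I? Yes

Yes, I is an ideal of ℤ_32


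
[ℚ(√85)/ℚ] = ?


√85 has minimal polynomial x² - 85 (irreducible over ℚ since 85 is squarefree)

[ℚ(√85)/ℚ] = 2


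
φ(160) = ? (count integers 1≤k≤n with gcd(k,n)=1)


Factor n: 160 = 2^5 × 5
φ(n) = n · ∏(1 - 1/p) over distinct primes p | n
φ(160) = 160 · (1 - 1/2) · (1 - 1/5) = 64

φ(160) = 64


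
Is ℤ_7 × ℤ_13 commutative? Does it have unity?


Direct product ring; commutative with unity (1,1); but (1,0)·(0,1) = (0,0) gives zero divisors, so not an integral domain
Commutative: Yes
Integral domain: No
Has unity: Yes

ℤ_7 × ℤ_13: Commutative=Yes, Unity=Yes


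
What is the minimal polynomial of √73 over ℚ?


√73 satisfies x² - 73 = 0, irreducible over ℚ since 73 is squarefree

Minimal polynomial: x² - 73


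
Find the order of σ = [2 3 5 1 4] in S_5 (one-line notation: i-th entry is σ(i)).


Cycle decomposition: (1 2 3 5 4)
Cycle lengths: 5
Order = lcm(5) = 5

ord(σ) = 5


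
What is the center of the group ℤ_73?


Z(G) = {g ∈ G | gx = xg for all x ∈ G}
ℤ_73 is abelian, so Z(G) = G

Z(ℤ_73) = ℤ_73


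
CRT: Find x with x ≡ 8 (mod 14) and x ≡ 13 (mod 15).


m₁ = 14, m₂ = 15, gcd = 1, so CRT applies. M = m₁·m₂ = 210
Let M₁ = M/m₁ = 15, M₂ = M/m₂ = 14
Find y₁ ≡ M₁⁻¹ (mod m₁): 15⁻¹ ≡ 1 (mod 14)
Find y₂ ≡ M₂⁻¹ (mod m₂): 14⁻¹ ≡ 14 (mod 15)
x = a₁·M₁·y₁ + a₂·M₂·y₂ = 8·15·1 + 13·14·14 = 2668
Reduce mod 210: x ≡ 148
Check: 148 mod 14 = 8 ✓, 148 mod 15 = 13 ✓

x ≡ 148 (mod 210)


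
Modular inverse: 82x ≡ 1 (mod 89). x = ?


Use the extended Euclidean algorithm to write 1 = 82·s + 89·t; then s mod 89 is the inverse.
Euclidean algorithm:
  82 = 0·89 + 82
  89 = 1·82 + 7
  82 = 11·7 + 5
  7 = 1·5 + 2
  5 = 2·2 + 1
  2 = 2·1 + 0
gcd(82,89) = 1
Back-substitution gives: 82·(38) + 89·(-35) = 1
So 82⁻¹ ≡ 38 ≡ 38 (mod 89)
Check: 82 × 38 = 3116 ≡ 1 (mod 89) ✓

82⁻¹ ≡ 38 (mod 89)
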